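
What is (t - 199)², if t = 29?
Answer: 28900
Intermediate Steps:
(t - 199)² = (29 - 199)² = (-170)² = 28900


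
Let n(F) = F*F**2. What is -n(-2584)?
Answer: 17253512704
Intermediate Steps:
n(F) = F**3
-n(-2584) = -1*(-2584)**3 = -1*(-17253512704) = 17253512704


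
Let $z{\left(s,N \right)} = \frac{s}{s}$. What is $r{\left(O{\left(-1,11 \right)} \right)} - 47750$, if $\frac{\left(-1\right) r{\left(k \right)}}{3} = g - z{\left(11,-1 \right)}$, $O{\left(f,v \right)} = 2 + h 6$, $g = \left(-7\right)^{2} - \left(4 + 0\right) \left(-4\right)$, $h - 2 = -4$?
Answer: $-47942$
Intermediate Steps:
$h = -2$ ($h = 2 - 4 = -2$)
$z{\left(s,N \right)} = 1$
$g = 65$ ($g = 49 - 4 \left(-4\right) = 49 - -16 = 49 + 16 = 65$)
$O{\left(f,v \right)} = -10$ ($O{\left(f,v \right)} = 2 - 12 = -10$)
$r{\left(k \right)} = -192$ ($r{\left(k \right)} = - 3 \left(65 - 1\right) = \left(-3\right) 64 = -192$)
$r{\left(O{\left(-1,11 \right)} \right)} - 47750 = -192 - 47750 = -47942$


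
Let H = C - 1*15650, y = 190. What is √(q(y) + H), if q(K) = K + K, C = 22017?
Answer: √6747 ≈ 82.140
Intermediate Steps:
q(K) = 2*K
H = 6367 (H = 22017 - 1*15650 = 22017 - 15650 = 6367)
√(q(y) + H) = √(2*190 + 6367) = √(380 + 6367) = √6747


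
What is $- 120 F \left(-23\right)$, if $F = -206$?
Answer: $-568560$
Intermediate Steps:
$- 120 F \left(-23\right) = \left(-120\right) \left(-206\right) \left(-23\right) = 24720 \left(-23\right) = -568560$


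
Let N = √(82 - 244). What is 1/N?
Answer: -I*√2/18 ≈ -0.078567*I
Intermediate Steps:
N = 9*I*√2 (N = √(-162) = 9*I*√2 ≈ 12.728*I)
1/N = 1/(9*I*√2) = -I*√2/18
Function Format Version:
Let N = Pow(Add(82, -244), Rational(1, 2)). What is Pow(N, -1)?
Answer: Mul(Rational(-1, 18), I, Pow(2, Rational(1, 2))) ≈ Mul(-0.078567, I)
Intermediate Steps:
N = Mul(9, I, Pow(2, Rational(1, 2))) (N = Pow(-162, Rational(1, 2)) = Mul(9, I, Pow(2, Rational(1, 2))) ≈ Mul(12.728, I))
Pow(N, -1) = Pow(Mul(9, I, Pow(2, Rational(1, 2))), -1) = Mul(Rational(-1, 18), I, Pow(2, Rational(1, 2)))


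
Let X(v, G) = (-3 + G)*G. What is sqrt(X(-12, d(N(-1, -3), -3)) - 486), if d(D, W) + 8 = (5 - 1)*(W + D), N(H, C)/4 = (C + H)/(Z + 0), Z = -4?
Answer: I*sqrt(458) ≈ 21.401*I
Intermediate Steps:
N(H, C) = -C - H (N(H, C) = 4*((C + H)/(-4 + 0)) = 4*((C + H)/(-4)) = 4*((C + H)*(-1/4)) = 4*(-C/4 - H/4) = -C - H)
d(D, W) = -8 + 4*D + 4*W (d(D, W) = -8 + (5 - 1)*(W + D) = -8 + 4*(D + W) = -8 + (4*D + 4*W) = -8 + 4*D + 4*W)
X(v, G) = G*(-3 + G)
sqrt(X(-12, d(N(-1, -3), -3)) - 486) = sqrt((-8 + 4*(-1*(-3) - 1*(-1)) + 4*(-3))*(-3 + (-8 + 4*(-1*(-3) - 1*(-1)) + 4*(-3))) - 486) = sqrt((-8 + 4*(3 + 1) - 12)*(-3 + (-8 + 4*(3 + 1) - 12)) - 486) = sqrt((-8 + 4*4 - 12)*(-3 + (-8 + 4*4 - 12)) - 486) = sqrt((-8 + 16 - 12)*(-3 + (-8 + 16 - 12)) - 486) = sqrt(-4*(-3 - 4) - 486) = sqrt(-4*(-7) - 486) = sqrt(28 - 486) = sqrt(-458) = I*sqrt(458)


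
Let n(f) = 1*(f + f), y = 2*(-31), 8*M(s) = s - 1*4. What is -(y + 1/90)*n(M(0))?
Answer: -5579/90 ≈ -61.989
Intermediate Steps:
M(s) = -½ + s/8 (M(s) = (s - 1*4)/8 = (s - 4)/8 = (-4 + s)/8 = -½ + s/8)
y = -62
n(f) = 2*f (n(f) = 1*(2*f) = 2*f)
-(y + 1/90)*n(M(0)) = -(-62 + 1/90)*2*(-½ + (⅛)*0) = -(-62 + 1/90)*2*(-½ + 0) = -(-5579)*2*(-½)/90 = -(-5579)*(-1)/90 = -1*5579/90 = -5579/90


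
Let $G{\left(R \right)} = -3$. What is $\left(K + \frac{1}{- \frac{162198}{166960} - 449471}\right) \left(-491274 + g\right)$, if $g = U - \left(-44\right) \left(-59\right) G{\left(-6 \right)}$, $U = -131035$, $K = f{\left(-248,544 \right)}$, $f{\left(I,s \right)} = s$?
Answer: $- \frac{12543556251913463816}{37521920179} \approx -3.343 \cdot 10^{8}$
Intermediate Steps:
$K = 544$
$g = -123247$ ($g = -131035 - \left(-44\right) \left(-59\right) \left(-3\right) = -131035 - 2596 \left(-3\right) = -131035 - -7788 = -131035 + 7788 = -123247$)
$\left(K + \frac{1}{- \frac{162198}{166960} - 449471}\right) \left(-491274 + g\right) = \left(544 + \frac{1}{- \frac{162198}{166960} - 449471}\right) \left(-491274 - 123247\right) = \left(544 + \frac{1}{\left(-162198\right) \frac{1}{166960} - 449471}\right) \left(-614521\right) = \left(544 + \frac{1}{- \frac{81099}{83480} - 449471}\right) \left(-614521\right) = \left(544 + \frac{1}{- \frac{37521920179}{83480}}\right) \left(-614521\right) = \left(544 - \frac{83480}{37521920179}\right) \left(-614521\right) = \frac{20411924493896}{37521920179} \left(-614521\right) = - \frac{12543556251913463816}{37521920179}$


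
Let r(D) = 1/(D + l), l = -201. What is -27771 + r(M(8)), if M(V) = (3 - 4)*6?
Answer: -5748598/207 ≈ -27771.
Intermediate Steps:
M(V) = -6 (M(V) = -1*6 = -6)
r(D) = 1/(-201 + D) (r(D) = 1/(D - 201) = 1/(-201 + D))
-27771 + r(M(8)) = -27771 + 1/(-201 - 6) = -27771 + 1/(-207) = -27771 - 1/207 = -5748598/207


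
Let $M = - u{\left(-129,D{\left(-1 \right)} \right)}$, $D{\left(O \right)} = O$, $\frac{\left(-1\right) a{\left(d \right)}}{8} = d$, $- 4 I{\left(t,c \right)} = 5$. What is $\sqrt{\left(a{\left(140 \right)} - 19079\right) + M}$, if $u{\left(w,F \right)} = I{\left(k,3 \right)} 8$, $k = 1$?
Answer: $i \sqrt{20189} \approx 142.09 i$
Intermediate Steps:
$I{\left(t,c \right)} = - \frac{5}{4}$ ($I{\left(t,c \right)} = \left(- \frac{1}{4}\right) 5 = - \frac{5}{4}$)
$a{\left(d \right)} = - 8 d$
$u{\left(w,F \right)} = -10$ ($u{\left(w,F \right)} = \left(- \frac{5}{4}\right) 8 = -10$)
$M = 10$ ($M = \left(-1\right) \left(-10\right) = 10$)
$\sqrt{\left(a{\left(140 \right)} - 19079\right) + M} = \sqrt{\left(\left(-8\right) 140 - 19079\right) + 10} = \sqrt{\left(-1120 - 19079\right) + 10} = \sqrt{-20199 + 10} = \sqrt{-20189} = i \sqrt{20189}$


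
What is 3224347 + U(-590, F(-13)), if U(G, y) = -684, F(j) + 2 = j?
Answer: 3223663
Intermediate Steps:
F(j) = -2 + j
3224347 + U(-590, F(-13)) = 3224347 - 684 = 3223663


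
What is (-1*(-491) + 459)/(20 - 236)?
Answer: -475/108 ≈ -4.3981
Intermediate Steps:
(-1*(-491) + 459)/(20 - 236) = (491 + 459)/(-216) = 950*(-1/216) = -475/108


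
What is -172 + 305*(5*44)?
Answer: 66928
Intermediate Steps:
-172 + 305*(5*44) = -172 + 305*220 = -172 + 67100 = 66928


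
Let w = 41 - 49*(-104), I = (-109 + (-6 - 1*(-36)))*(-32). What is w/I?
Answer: 5137/2528 ≈ 2.0320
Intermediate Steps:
I = 2528 (I = (-109 + (-6 + 36))*(-32) = (-109 + 30)*(-32) = -79*(-32) = 2528)
w = 5137 (w = 41 + 5096 = 5137)
w/I = 5137/2528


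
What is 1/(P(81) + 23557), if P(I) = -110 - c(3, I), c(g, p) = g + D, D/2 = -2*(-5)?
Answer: 1/23424 ≈ 4.2691e-5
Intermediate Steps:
D = 20 (D = 2*(-2*(-5)) = 2*10 = 20)
c(g, p) = 20 + g (c(g, p) = g + 20 = 20 + g)
P(I) = -133 (P(I) = -110 - (20 + 3) = -110 - 1*23 = -110 - 23 = -133)
1/(P(81) + 23557) = 1/(-133 + 23557) = 1/23424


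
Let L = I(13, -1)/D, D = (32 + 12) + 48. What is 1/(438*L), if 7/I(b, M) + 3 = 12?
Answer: 138/511 ≈ 0.27006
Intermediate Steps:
D = 92 (D = 44 + 48 = 92)
I(b, M) = 7/9 (I(b, M) = 7/(-3 + 12) = 7/9)
L = 7/828 (L = (7/9)/92 = (7/9)*(1/92) = 7/828 ≈ 0.0084541)
1/(438*L) = 1/(438*(7/828)) = 1/(511/138) = 138/511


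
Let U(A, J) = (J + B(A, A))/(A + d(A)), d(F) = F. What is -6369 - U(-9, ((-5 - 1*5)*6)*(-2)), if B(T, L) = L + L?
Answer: -19090/3 ≈ -6363.3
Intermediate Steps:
B(T, L) = 2*L
U(A, J) = (J + 2*A)/(2*A) (U(A, J) = (J + 2*A)/(A + A) = (J + 2*A)/((2*A)) = (J + 2*A)*(1/(2*A)) = (J + 2*A)/(2*A))
-6369 - U(-9, ((-5 - 1*5)*6)*(-2)) = -6369 - (-9 + (((-5 - 1*5)*6)*(-2))/2)/(-9) = -6369 - (-1)*(-9 + (((-5 - 5)*6)*(-2))/2)/9 = -6369 - (-1)*(-9 + (-10*6*(-2))/2)/9 = -6369 - (-1)*(-9 + (-60*(-2))/2)/9 = -6369 - (-1)*(-9 + (½)*120)/9 = -6369 - (-1)*(-9 + 60)/9 = -6369 - (-1)*51/9 = -6369 - 1*(-17/3) = -6369 + 17/3 = -19090/3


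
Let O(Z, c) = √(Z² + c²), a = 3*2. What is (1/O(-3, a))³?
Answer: √5/675 ≈ 0.0033127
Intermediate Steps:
a = 6
(1/O(-3, a))³ = (1/(√((-3)² + 6²)))³ = (1/(√(9 + 36)))³ = (1/(√45))³ = (1/(3*√5))³ = (√5/15)³ = √5/675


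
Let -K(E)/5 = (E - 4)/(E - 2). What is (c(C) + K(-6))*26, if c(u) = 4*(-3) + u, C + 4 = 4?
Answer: -949/2 ≈ -474.50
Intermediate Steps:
C = 0 (C = -4 + 4 = 0)
K(E) = -5*(-4 + E)/(-2 + E) (K(E) = -5*(E - 4)/(E - 2) = -5*(-4 + E)/(-2 + E))
c(u) = -12 + u
(c(C) + K(-6))*26 = ((-12 + 0) + 5*(4 - 1*(-6))/(-2 - 6))*26 = (-12 + 5*(4 + 6)/(-8))*26 = (-12 + 5*(-1/8)*10)*26 = (-12 - 25/4)*26 = -73/4*26 = -949/2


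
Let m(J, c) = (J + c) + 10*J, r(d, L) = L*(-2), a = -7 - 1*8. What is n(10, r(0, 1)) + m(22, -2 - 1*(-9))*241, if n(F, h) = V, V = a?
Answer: 59994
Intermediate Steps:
a = -15 (a = -7 - 8 = -15)
V = -15
r(d, L) = -2*L
n(F, h) = -15
m(J, c) = c + 11*J
n(10, r(0, 1)) + m(22, -2 - 1*(-9))*241 = -15 + ((-2 - 1*(-9)) + 11*22)*241 = -15 + ((-2 + 9) + 242)*241 = -15 + (7 + 242)*241 = -15 + 249*241 = -15 + 60009 = 59994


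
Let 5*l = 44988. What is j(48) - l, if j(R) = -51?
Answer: -45243/5 ≈ -9048.6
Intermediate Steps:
l = 44988/5 (l = (1/5)*44988 = 44988/5 ≈ 8997.6)
j(48) - l = -51 - 1*44988/5 = -51 - 44988/5 = -45243/5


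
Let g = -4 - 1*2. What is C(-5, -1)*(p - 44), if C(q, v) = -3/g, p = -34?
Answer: -39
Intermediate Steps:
g = -6 (g = -4 - 2 = -6)
C(q, v) = ½ (C(q, v) = -3/(-6) = -3*(-⅙) = ½)
C(-5, -1)*(p - 44) = (-34 - 44)/2 = (½)*(-78) = -39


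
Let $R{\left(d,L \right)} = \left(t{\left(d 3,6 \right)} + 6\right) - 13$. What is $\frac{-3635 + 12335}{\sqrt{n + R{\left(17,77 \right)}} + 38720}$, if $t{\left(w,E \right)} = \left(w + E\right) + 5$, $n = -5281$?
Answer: $\frac{168432000}{749621813} - \frac{4350 i \sqrt{5226}}{749621813} \approx 0.22469 - 0.0004195 i$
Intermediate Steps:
$t{\left(w,E \right)} = 5 + E + w$ ($t{\left(w,E \right)} = \left(E + w\right) + 5 = 5 + E + w$)
$R{\left(d,L \right)} = 4 + 3 d$ ($R{\left(d,L \right)} = \left(\left(5 + 6 + d 3\right) + 6\right) - 13 = \left(\left(5 + 6 + 3 d\right) + 6\right) - 13 = \left(\left(11 + 3 d\right) + 6\right) - 13 = \left(17 + 3 d\right) - 13 = 4 + 3 d$)
$\frac{-3635 + 12335}{\sqrt{n + R{\left(17,77 \right)}} + 38720} = \frac{-3635 + 12335}{\sqrt{-5281 + \left(4 + 3 \cdot 17\right)} + 38720} = \frac{8700}{\sqrt{-5281 + \left(4 + 51\right)} + 38720} = \frac{8700}{\sqrt{-5281 + 55} + 38720} = \frac{8700}{\sqrt{-5226} + 38720} = \frac{8700}{i \sqrt{5226} + 38720} = \frac{8700}{38720 + i \sqrt{5226}}$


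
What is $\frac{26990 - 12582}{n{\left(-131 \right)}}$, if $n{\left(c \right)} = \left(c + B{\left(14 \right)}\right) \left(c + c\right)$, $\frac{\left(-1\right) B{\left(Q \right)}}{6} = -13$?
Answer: $\frac{7204}{6943} \approx 1.0376$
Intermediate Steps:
$B{\left(Q \right)} = 78$ ($B{\left(Q \right)} = \left(-6\right) \left(-13\right) = 78$)
$n{\left(c \right)} = 2 c \left(78 + c\right)$ ($n{\left(c \right)} = \left(c + 78\right) \left(c + c\right) = \left(78 + c\right) 2 c = 2 c \left(78 + c\right)$)
$\frac{26990 - 12582}{n{\left(-131 \right)}} = \frac{26990 - 12582}{2 \left(-131\right) \left(78 - 131\right)} = \frac{26990 - 12582}{2 \left(-131\right) \left(-53\right)} = \frac{14408}{13886} = 14408 \cdot \frac{1}{13886} = \frac{7204}{6943}$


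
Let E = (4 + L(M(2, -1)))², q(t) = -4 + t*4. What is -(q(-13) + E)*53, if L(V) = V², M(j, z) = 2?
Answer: -424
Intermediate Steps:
q(t) = -4 + 4*t
E = 64 (E = (4 + 2²)² = (4 + 4)² = 8² = 64)
-(q(-13) + E)*53 = -((-4 + 4*(-13)) + 64)*53 = -((-4 - 52) + 64)*53 = -(-56 + 64)*53 = -8*53 = -1*424 = -424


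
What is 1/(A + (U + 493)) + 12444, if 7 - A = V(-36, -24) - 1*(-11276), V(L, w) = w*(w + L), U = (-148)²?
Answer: 120557473/9688 ≈ 12444.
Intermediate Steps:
U = 21904
V(L, w) = w*(L + w)
A = -12709 (A = 7 - (-24*(-36 - 24) - 1*(-11276)) = 7 - (-24*(-60) + 11276) = 7 - (1440 + 11276) = 7 - 1*12716 = 7 - 12716 = -12709)
1/(A + (U + 493)) + 12444 = 1/(-12709 + (21904 + 493)) + 12444 = 1/(-12709 + 22397) + 12444 = 1/9688 + 12444 = 120557473/9688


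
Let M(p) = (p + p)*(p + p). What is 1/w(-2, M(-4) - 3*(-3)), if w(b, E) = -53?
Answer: -1/53 ≈ -0.018868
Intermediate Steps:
M(p) = 4*p² (M(p) = (2*p)*(2*p) = 4*p²)
1/w(-2, M(-4) - 3*(-3)) = 1/(-53) = -1/53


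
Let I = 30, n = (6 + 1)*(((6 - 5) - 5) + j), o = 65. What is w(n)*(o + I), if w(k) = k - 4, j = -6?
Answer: -7030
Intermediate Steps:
n = -70 (n = (6 + 1)*(((6 - 5) - 5) - 6) = 7*((1 - 5) - 6) = 7*(-4 - 6) = 7*(-10) = -70)
w(k) = -4 + k
w(n)*(o + I) = (-4 - 70)*(65 + 30) = -74*95 = -7030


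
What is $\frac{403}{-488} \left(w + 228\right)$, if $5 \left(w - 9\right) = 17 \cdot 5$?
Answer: $- \frac{51181}{244} \approx -209.76$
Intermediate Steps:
$w = 26$ ($w = 9 + \frac{17 \cdot 5}{5} = 9 + \frac{1}{5} \cdot 85 = 9 + 17 = 26$)
$\frac{403}{-488} \left(w + 228\right) = \frac{403}{-488} \left(26 + 228\right) = 403 \left(- \frac{1}{488}\right) 254 = \left(- \frac{403}{488}\right) 254 = - \frac{51181}{244}$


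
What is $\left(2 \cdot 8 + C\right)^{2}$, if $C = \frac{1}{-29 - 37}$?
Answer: $\frac{1113025}{4356} \approx 255.52$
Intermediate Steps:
$C = - \frac{1}{66}$ ($C = \frac{1}{-29 - 37} = \frac{1}{-66} = - \frac{1}{66} \approx -0.015152$)
$\left(2 \cdot 8 + C\right)^{2} = \left(2 \cdot 8 - \frac{1}{66}\right)^{2} = \left(16 - \frac{1}{66}\right)^{2} = \left(\frac{1055}{66}\right)^{2} = \frac{1113025}{4356}$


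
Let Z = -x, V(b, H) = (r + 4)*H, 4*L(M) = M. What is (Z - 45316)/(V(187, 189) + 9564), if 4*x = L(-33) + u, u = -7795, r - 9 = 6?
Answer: -231281/70160 ≈ -3.2965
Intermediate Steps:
r = 15 (r = 9 + 6 = 15)
L(M) = M/4
V(b, H) = 19*H (V(b, H) = (15 + 4)*H = 19*H)
x = -31213/16 (x = ((¼)*(-33) - 7795)/4 = (-33/4 - 7795)/4 = (¼)*(-31213/4) = -31213/16 ≈ -1950.8)
Z = 31213/16 (Z = -1*(-31213/16) = 31213/16 ≈ 1950.8)
(Z - 45316)/(V(187, 189) + 9564) = (31213/16 - 45316)/(19*189 + 9564) = -693843/(16*(3591 + 9564)) = -693843/16/13155 = -693843/16*1/13155 = -231281/70160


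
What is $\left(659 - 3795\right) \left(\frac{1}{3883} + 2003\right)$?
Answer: $- \frac{24390710400}{3883} \approx -6.2814 \cdot 10^{6}$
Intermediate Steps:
$\left(659 - 3795\right) \left(\frac{1}{3883} + 2003\right) = - 3136 \left(\frac{1}{3883} + 2003\right) = \left(-3136\right) \frac{7777650}{3883} = - \frac{24390710400}{3883}$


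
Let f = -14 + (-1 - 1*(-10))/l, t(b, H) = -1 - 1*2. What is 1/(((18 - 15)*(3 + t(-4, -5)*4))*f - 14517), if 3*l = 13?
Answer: -13/184536 ≈ -7.0447e-5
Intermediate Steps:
l = 13/3 (l = (⅓)*13 = 13/3 ≈ 4.3333)
t(b, H) = -3 (t(b, H) = -1 - 2 = -3)
f = -155/13 (f = -14 + (-1 - 1*(-10))/(13/3) = -14 + (-1 + 10)*(3/13) = -14 + 9*(3/13) = -14 + 27/13 = -155/13 ≈ -11.923)
1/(((18 - 15)*(3 + t(-4, -5)*4))*f - 14517) = 1/(((18 - 15)*(3 - 3*4))*(-155/13) - 14517) = 1/((3*(3 - 12))*(-155/13) - 14517) = 1/((3*(-9))*(-155/13) - 14517) = 1/(-27*(-155/13) - 14517) = 1/(4185/13 - 14517) = 1/(-184536/13) = -13/184536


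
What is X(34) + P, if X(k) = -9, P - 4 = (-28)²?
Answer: 779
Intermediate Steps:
P = 788 (P = 4 + (-28)² = 4 + 784 = 788)
X(34) + P = -9 + 788 = 779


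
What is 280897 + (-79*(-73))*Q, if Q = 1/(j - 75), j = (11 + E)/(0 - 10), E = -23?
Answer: 103622158/369 ≈ 2.8082e+5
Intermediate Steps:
j = 6/5 (j = (11 - 23)/(0 - 10) = -12/(-10) = -12*(-1/10) = 6/5 ≈ 1.2000)
Q = -5/369 (Q = 1/(6/5 - 75) = 1/(-369/5) = -5/369 ≈ -0.013550)
280897 + (-79*(-73))*Q = 280897 - 79*(-73)*(-5/369) = 280897 + 5767*(-5/369) = 280897 - 28835/369 = 103622158/369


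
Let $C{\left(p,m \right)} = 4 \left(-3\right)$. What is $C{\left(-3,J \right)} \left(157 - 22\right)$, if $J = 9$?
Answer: $-1620$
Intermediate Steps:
$C{\left(p,m \right)} = -12$
$C{\left(-3,J \right)} \left(157 - 22\right) = - 12 \left(157 - 22\right) = \left(-12\right) 135 = -1620$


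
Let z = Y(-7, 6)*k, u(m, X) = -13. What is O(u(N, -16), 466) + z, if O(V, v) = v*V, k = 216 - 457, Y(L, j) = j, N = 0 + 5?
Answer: -7504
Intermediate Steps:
N = 5
k = -241
O(V, v) = V*v
z = -1446 (z = 6*(-241) = -1446)
O(u(N, -16), 466) + z = -13*466 - 1446 = -6058 - 1446 = -7504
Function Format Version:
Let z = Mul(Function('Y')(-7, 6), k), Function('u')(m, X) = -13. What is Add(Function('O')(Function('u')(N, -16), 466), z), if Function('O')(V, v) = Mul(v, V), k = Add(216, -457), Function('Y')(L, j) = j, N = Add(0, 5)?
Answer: -7504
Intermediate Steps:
N = 5
k = -241
Function('O')(V, v) = Mul(V, v)
z = -1446 (z = Mul(6, -241) = -1446)
Add(Function('O')(Function('u')(N, -16), 466), z) = Add(Mul(-13, 466), -1446) = Add(-6058, -1446) = -7504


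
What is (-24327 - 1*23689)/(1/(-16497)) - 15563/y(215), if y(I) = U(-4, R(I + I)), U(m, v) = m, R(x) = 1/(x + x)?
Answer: 3168495371/4 ≈ 7.9212e+8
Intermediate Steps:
R(x) = 1/(2*x)
y(I) = -4
(-24327 - 1*23689)/(1/(-16497)) - 15563/y(215) = (-24327 - 1*23689)/(1/(-16497)) - 15563/(-4) = (-24327 - 23689)/(-1/16497) - 15563*(-¼) = -48016*(-16497) + 15563/4 = 792119952 + 15563/4 = 3168495371/4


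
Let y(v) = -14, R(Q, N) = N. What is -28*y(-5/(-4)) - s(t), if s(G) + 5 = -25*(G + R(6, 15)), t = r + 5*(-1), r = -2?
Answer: 597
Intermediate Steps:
t = -7 (t = -2 + 5*(-1) = -2 - 5 = -7)
s(G) = -380 - 25*G (s(G) = -5 - 25*(G + 15) = -5 - 25*(15 + G) = -5 + (-375 - 25*G) = -380 - 25*G)
-28*y(-5/(-4)) - s(t) = -28*(-14) - (-380 - 25*(-7)) = 392 - (-380 + 175) = 392 - 1*(-205) = 392 + 205 = 597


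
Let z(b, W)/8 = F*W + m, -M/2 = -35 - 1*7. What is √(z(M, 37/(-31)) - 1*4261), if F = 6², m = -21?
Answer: I*√4586605/31 ≈ 69.085*I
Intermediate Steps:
F = 36
M = 84 (M = -2*(-35 - 1*7) = -2*(-35 - 7) = -2*(-42) = 84)
z(b, W) = -168 + 288*W (z(b, W) = 8*(36*W - 21) = 8*(-21 + 36*W) = -168 + 288*W)
√(z(M, 37/(-31)) - 1*4261) = √((-168 + 288*(37/(-31))) - 1*4261) = √((-168 + 288*(37*(-1/31))) - 4261) = √((-168 + 288*(-37/31)) - 4261) = √((-168 - 10656/31) - 4261) = √(-15864/31 - 4261) = √(-147955/31) = I*√4586605/31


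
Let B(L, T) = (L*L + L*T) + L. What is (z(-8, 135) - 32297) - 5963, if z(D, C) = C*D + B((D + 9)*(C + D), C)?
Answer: -5939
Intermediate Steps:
B(L, T) = L + L**2 + L*T (B(L, T) = (L**2 + L*T) + L = L + L**2 + L*T)
z(D, C) = C*D + (9 + D)*(C + D)*(1 + C + (9 + D)*(C + D)) (z(D, C) = C*D + ((D + 9)*(C + D))*(1 + (D + 9)*(C + D) + C) = C*D + ((9 + D)*(C + D))*(1 + (9 + D)*(C + D) + C) = C*D + ((9 + D)*(C + D))*(1 + C + (9 + D)*(C + D)) = C*D + (9 + D)*(C + D)*(1 + C + (9 + D)*(C + D)))
(z(-8, 135) - 32297) - 5963 = ((135*(-8) + ((-8)**2 + 9*135 + 9*(-8) + 135*(-8))*(1 + (-8)**2 + 9*(-8) + 10*135 + 135*(-8))) - 32297) - 5963 = ((-1080 + (64 + 1215 - 72 - 1080)*(1 + 64 - 72 + 1350 - 1080)) - 32297) - 5963 = ((-1080 + 127*263) - 32297) - 5963 = ((-1080 + 33401) - 32297) - 5963 = (32321 - 32297) - 5963 = 24 - 5963 = -5939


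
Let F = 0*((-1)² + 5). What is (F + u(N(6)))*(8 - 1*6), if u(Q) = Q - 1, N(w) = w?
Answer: 10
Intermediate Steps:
u(Q) = -1 + Q
F = 0 (F = 0*(1 + 5) = 0*6 = 0)
(F + u(N(6)))*(8 - 1*6) = (0 + (-1 + 6))*(8 - 1*6) = (0 + 5)*(8 - 6) = 5*2 = 10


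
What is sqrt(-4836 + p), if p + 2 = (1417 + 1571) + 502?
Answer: 2*I*sqrt(337) ≈ 36.715*I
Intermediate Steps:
p = 3488 (p = -2 + ((1417 + 1571) + 502) = -2 + (2988 + 502) = -2 + 3490 = 3488)
sqrt(-4836 + p) = sqrt(-4836 + 3488) = sqrt(-1348) = 2*I*sqrt(337)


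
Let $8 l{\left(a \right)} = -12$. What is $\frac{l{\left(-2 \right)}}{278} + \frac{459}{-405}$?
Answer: $- \frac{9497}{8340} \approx -1.1387$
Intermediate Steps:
$l{\left(a \right)} = - \frac{3}{2}$ ($l{\left(a \right)} = \frac{1}{8} \left(-12\right) = - \frac{3}{2}$)
$\frac{l{\left(-2 \right)}}{278} + \frac{459}{-405} = - \frac{3}{2 \cdot 278} + \frac{459}{-405} = \left(- \frac{3}{2}\right) \frac{1}{278} + 459 \left(- \frac{1}{405}\right) = - \frac{3}{556} - \frac{17}{15} = - \frac{9497}{8340}$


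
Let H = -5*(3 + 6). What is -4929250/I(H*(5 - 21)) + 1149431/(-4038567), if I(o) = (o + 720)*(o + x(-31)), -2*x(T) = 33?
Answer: -702384198833/136374330456 ≈ -5.1504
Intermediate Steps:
x(T) = -33/2 (x(T) = -½*33 = -33/2)
H = -45 (H = -5*9 = -45)
I(o) = (720 + o)*(-33/2 + o) (I(o) = (o + 720)*(o - 33/2) = (720 + o)*(-33/2 + o))
-4929250/I(H*(5 - 21)) + 1149431/(-4038567) = -4929250/(-11880 + (-45*(5 - 21))² + 1407*(-45*(5 - 21))/2) + 1149431/(-4038567) = -4929250/(-11880 + (-45*(-16))² + 1407*(-45*(-16))/2) + 1149431*(-1/4038567) = -4929250/(-11880 + 720² + (1407/2)*720) - 1149431/4038567 = -4929250/(-11880 + 518400 + 506520) - 1149431/4038567 = -4929250/1013040 - 1149431/4038567 = -4929250*1/1013040 - 1149431/4038567 = -492925/101304 - 1149431/4038567 = -702384198833/136374330456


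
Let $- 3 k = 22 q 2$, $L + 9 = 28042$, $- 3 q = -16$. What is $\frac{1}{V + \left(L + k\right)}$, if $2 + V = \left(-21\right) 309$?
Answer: $\frac{9}{193174} \approx 4.659 \cdot 10^{-5}$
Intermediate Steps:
$q = \frac{16}{3}$ ($q = \left(- \frac{1}{3}\right) \left(-16\right) = \frac{16}{3} \approx 5.3333$)
$L = 28033$ ($L = -9 + 28042 = 28033$)
$V = -6491$ ($V = -2 - 6489 = -6491$)
$k = - \frac{704}{9}$ ($k = - \frac{22 \cdot \frac{16}{3} \cdot 2}{3} = - \frac{\frac{352}{3} \cdot 2}{3} = \left(- \frac{1}{3}\right) \frac{704}{3} = - \frac{704}{9} \approx -78.222$)
$\frac{1}{V + \left(L + k\right)} = \frac{1}{-6491 + \left(28033 - \frac{704}{9}\right)} = \frac{1}{-6491 + \frac{251593}{9}} = \frac{1}{\frac{193174}{9}} = \frac{9}{193174}$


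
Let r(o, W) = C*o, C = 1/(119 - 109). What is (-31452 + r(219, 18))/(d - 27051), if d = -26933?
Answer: 314301/539840 ≈ 0.58221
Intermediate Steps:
C = 1/10 ≈ 0.10000
r(o, W) = o/10
(-31452 + r(219, 18))/(d - 27051) = (-31452 + (1/10)*219)/(-26933 - 27051) = (-31452 + 219/10)/(-53984) = -314301/10*(-1/53984) = 314301/539840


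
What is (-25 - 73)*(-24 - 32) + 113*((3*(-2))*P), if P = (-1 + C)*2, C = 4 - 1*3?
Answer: 5488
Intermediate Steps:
C = 1 (C = 4 - 3 = 1)
P = 0 (P = (-1 + 1)*2 = 0*2 = 0)
(-25 - 73)*(-24 - 32) + 113*((3*(-2))*P) = (-25 - 73)*(-24 - 32) + 113*((3*(-2))*0) = -98*(-56) + 113*(-6*0) = 5488 + 113*0 = 5488 + 0 = 5488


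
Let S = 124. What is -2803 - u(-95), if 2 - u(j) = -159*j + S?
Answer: 12424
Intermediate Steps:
u(j) = -122 + 159*j (u(j) = 2 - (-159*j + 124) = 2 - (124 - 159*j) = 2 + (-124 + 159*j) = -122 + 159*j)
-2803 - u(-95) = -2803 - (-122 + 159*(-95)) = -2803 - (-122 - 15105) = -2803 - 1*(-15227) = -2803 + 15227 = 12424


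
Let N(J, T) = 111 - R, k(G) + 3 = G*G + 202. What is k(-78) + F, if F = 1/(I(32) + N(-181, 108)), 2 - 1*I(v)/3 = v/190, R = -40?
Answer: 93409456/14867 ≈ 6283.0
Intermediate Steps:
k(G) = 199 + G**2 (k(G) = -3 + (G*G + 202) = -3 + (G**2 + 202) = -3 + (202 + G**2) = 199 + G**2)
I(v) = 6 - 3*v/190
N(J, T) = 151 (N(J, T) = 111 - 1*(-40) = 111 + 40 = 151)
F = 95/14867 (F = 1/((6 - 3/190*32) + 151) = 1/((6 - 48/95) + 151) = 1/(522/95 + 151) = 1/(14867/95) = 95/14867 ≈ 0.0063900)
k(-78) + F = (199 + (-78)**2) + 95/14867 = (199 + 6084) + 95/14867 = 6283 + 95/14867 = 93409456/14867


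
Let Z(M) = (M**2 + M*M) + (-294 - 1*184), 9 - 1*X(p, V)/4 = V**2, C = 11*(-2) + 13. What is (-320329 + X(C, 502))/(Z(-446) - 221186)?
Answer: -69911/9272 ≈ -7.5400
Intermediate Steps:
C = -9 (C = -22 + 13 = -9)
X(p, V) = 36 - 4*V**2
Z(M) = -478 + 2*M**2 (Z(M) = (M**2 + M**2) + (-294 - 184) = 2*M**2 - 478 = -478 + 2*M**2)
(-320329 + X(C, 502))/(Z(-446) - 221186) = (-320329 + (36 - 4*502**2))/((-478 + 2*(-446)**2) - 221186) = (-320329 + (36 - 4*252004))/((-478 + 2*198916) - 221186) = (-320329 + (36 - 1008016))/((-478 + 397832) - 221186) = (-320329 - 1007980)/(397354 - 221186) = -1328309/176168 = -1328309*1/176168 = -69911/9272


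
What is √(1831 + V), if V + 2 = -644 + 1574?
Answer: √2759 ≈ 52.526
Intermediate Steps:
V = 928 (V = -2 + (-644 + 1574) = -2 + 930 = 928)
√(1831 + V) = √(1831 + 928) = √2759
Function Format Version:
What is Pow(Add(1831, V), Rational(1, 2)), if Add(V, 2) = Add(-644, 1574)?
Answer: Pow(2759, Rational(1, 2)) ≈ 52.526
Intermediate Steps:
V = 928 (V = Add(-2, Add(-644, 1574)) = Add(-2, 930) = 928)
Pow(Add(1831, V), Rational(1, 2)) = Pow(Add(1831, 928), Rational(1, 2)) = Pow(2759, Rational(1, 2))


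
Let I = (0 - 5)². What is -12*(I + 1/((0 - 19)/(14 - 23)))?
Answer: -5808/19 ≈ -305.68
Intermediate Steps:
I = 25 (I = (-5)² = 25)
-12*(I + 1/((0 - 19)/(14 - 23))) = -12*(25 + 1/((0 - 19)/(14 - 23))) = -12*(25 + 1/(-19/(-9))) = -12*(25 + 1/(-19*(-⅑))) = -12*(25 + 1/(19/9)) = -12*(25 + 9/19) = -12*484/19 = -5808/19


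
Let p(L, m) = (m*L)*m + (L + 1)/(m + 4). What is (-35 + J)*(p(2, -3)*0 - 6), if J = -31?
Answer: 396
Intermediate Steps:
p(L, m) = L*m² + (1 + L)/(4 + m) (p(L, m) = (L*m)*m + (1 + L)/(4 + m) = L*m² + (1 + L)/(4 + m))
(-35 + J)*(p(2, -3)*0 - 6) = (-35 - 31)*(((1 + 2 + 2*(-3)³ + 4*2*(-3)²)/(4 - 3))*0 - 6) = -66*(((1 + 2 + 2*(-27) + 4*2*9)/1)*0 - 6) = -66*((1*(1 + 2 - 54 + 72))*0 - 6) = -66*((1*21)*0 - 6) = -66*(21*0 - 6) = -66*(0 - 6) = -66*(-6) = 396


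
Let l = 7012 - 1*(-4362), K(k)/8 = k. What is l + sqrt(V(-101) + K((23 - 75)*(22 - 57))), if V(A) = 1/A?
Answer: 11374 + sqrt(148526459)/101 ≈ 11495.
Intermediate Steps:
K(k) = 8*k
l = 11374 (l = 7012 + 4362 = 11374)
l + sqrt(V(-101) + K((23 - 75)*(22 - 57))) = 11374 + sqrt(1/(-101) + 8*((23 - 75)*(22 - 57))) = 11374 + sqrt(-1/101 + 8*(-52*(-35))) = 11374 + sqrt(-1/101 + 8*1820) = 11374 + sqrt(-1/101 + 14560) = 11374 + sqrt(1470559/101) = 11374 + sqrt(148526459)/101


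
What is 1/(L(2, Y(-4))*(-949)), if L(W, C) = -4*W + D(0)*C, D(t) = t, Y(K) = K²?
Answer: 1/7592 ≈ 0.00013172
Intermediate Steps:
L(W, C) = -4*W (L(W, C) = -4*W + 0*C = -4*W + 0 = -4*W)
1/(L(2, Y(-4))*(-949)) = 1/(-4*2*(-949)) = 1/(-8*(-949)) = 1/7592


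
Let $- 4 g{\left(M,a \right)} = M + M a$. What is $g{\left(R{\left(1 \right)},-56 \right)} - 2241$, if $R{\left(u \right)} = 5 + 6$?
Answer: $- \frac{8359}{4} \approx -2089.8$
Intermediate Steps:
$R{\left(u \right)} = 11$
$g{\left(M,a \right)} = - \frac{M}{4} - \frac{M a}{4}$ ($g{\left(M,a \right)} = - \frac{M + M a}{4} = - \frac{M}{4} - \frac{M a}{4}$)
$g{\left(R{\left(1 \right)},-56 \right)} - 2241 = \left(- \frac{1}{4}\right) 11 \left(1 - 56\right) - 2241 = \left(- \frac{1}{4}\right) 11 \left(-55\right) - 2241 = \frac{605}{4} - 2241 = - \frac{8359}{4}$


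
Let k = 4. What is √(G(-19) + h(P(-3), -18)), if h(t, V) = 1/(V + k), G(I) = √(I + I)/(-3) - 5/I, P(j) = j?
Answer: √(122094 - 212268*I*√38)/798 ≈ 1.0619 - 0.96747*I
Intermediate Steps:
G(I) = -5/I - √2*√I/3 (G(I) = √(2*I)*(-⅓) - 5/I = (√2*√I)*(-⅓) - 5/I = -√2*√I/3 - 5/I = -5/I - √2*√I/3)
h(t, V) = 1/(4 + V) (h(t, V) = 1/(V + 4) = 1/(4 + V))
√(G(-19) + h(P(-3), -18)) = √((⅓)*(-15 - √2*(-19)^(3/2))/(-19) + 1/(4 - 18)) = √((⅓)*(-1/19)*(-15 - √2*(-19*I*√19)) + 1/(-14)) = √((⅓)*(-1/19)*(-15 + 19*I*√38) - 1/14) = √((5/19 - I*√38/3) - 1/14) = √(51/266 - I*√38/3)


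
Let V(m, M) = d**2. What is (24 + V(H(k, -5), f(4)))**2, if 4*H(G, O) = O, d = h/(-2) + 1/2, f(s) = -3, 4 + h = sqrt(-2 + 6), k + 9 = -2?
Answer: 11025/16 ≈ 689.06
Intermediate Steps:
k = -11 (k = -9 - 2 = -11)
h = -2 (h = -4 + sqrt(-2 + 6) = -4 + sqrt(4) = -4 + 2 = -2)
d = 3/2 (d = -2/(-2) + 1/2 = -2*(-1/2) + 1*(1/2) = 1 + 1/2 = 3/2 ≈ 1.5000)
H(G, O) = O/4
V(m, M) = 9/4 (V(m, M) = (3/2)**2 = 9/4)
(24 + V(H(k, -5), f(4)))**2 = (24 + 9/4)**2 = (105/4)**2 = 11025/16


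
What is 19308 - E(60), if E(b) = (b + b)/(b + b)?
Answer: 19307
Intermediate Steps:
E(b) = 1 (E(b) = (2*b)/((2*b)) = (2*b)*(1/(2*b)) = 1)
19308 - E(60) = 19308 - 1*1 = 19308 - 1 = 19307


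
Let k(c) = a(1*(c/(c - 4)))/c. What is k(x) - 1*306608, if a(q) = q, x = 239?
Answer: -72052879/235 ≈ -3.0661e+5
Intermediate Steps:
k(c) = 1/(-4 + c) (k(c) = (1*(c/(c - 4)))/c = (1*(c/(-4 + c)))/c = (c/(-4 + c))/c = 1/(-4 + c))
k(x) - 1*306608 = 1/(-4 + 239) - 1*306608 = 1/235 - 306608 = -72052879/235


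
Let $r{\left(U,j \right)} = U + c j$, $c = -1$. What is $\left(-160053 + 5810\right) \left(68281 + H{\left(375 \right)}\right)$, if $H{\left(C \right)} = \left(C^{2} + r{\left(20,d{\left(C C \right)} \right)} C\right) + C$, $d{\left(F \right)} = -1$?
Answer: $-33494792908$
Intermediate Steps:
$r{\left(U,j \right)} = U - j$
$H{\left(C \right)} = C^{2} + 22 C$ ($H{\left(C \right)} = \left(C^{2} + \left(20 - -1\right) C\right) + C = \left(C^{2} + \left(20 + 1\right) C\right) + C = \left(C^{2} + 21 C\right) + C = C^{2} + 22 C$)
$\left(-160053 + 5810\right) \left(68281 + H{\left(375 \right)}\right) = \left(-160053 + 5810\right) \left(68281 + 375 \left(22 + 375\right)\right) = - 154243 \left(68281 + 375 \cdot 397\right) = - 154243 \left(68281 + 148875\right) = \left(-154243\right) 217156 = -33494792908$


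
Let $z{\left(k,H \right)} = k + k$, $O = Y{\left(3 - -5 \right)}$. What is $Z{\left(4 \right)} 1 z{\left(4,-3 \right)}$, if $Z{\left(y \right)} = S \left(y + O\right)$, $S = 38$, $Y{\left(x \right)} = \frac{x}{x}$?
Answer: $1520$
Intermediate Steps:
$Y{\left(x \right)} = 1$
$O = 1$
$z{\left(k,H \right)} = 2 k$
$Z{\left(y \right)} = 38 + 38 y$ ($Z{\left(y \right)} = 38 \left(y + 1\right) = 38 \left(1 + y\right) = 38 + 38 y$)
$Z{\left(4 \right)} 1 z{\left(4,-3 \right)} = \left(38 + 38 \cdot 4\right) 1 \cdot 2 \cdot 4 = \left(38 + 152\right) 1 \cdot 8 = 190 \cdot 8 = 1520$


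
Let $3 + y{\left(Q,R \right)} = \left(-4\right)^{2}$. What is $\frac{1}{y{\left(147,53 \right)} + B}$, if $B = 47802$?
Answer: $\frac{1}{47815} \approx 2.0914 \cdot 10^{-5}$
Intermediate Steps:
$y{\left(Q,R \right)} = 13$ ($y{\left(Q,R \right)} = -3 + \left(-4\right)^{2} = -3 + 16 = 13$)
$\frac{1}{y{\left(147,53 \right)} + B} = \frac{1}{13 + 47802} = \frac{1}{47815}$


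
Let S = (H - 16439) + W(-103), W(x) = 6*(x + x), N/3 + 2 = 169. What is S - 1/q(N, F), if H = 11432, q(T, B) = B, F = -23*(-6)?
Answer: -861535/138 ≈ -6243.0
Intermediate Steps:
N = 501 (N = -6 + 3*169 = -6 + 507 = 501)
F = 138
W(x) = 12*x (W(x) = 6*(2*x) = 12*x)
S = -6243 (S = (11432 - 16439) + 12*(-103) = -5007 - 1236 = -6243)
S - 1/q(N, F) = -6243 - 1/138 = -861535/138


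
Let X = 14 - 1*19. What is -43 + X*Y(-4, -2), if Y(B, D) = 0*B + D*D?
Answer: -63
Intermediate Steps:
Y(B, D) = D² (Y(B, D) = 0 + D² = D²)
X = -5 (X = 14 - 19 = -5)
-43 + X*Y(-4, -2) = -43 - 5*(-2)² = -43 - 5*4 = -43 - 20 = -63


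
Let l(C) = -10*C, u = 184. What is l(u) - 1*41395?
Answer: -43235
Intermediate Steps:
l(u) - 1*41395 = -10*184 - 1*41395 = -1840 - 41395 = -43235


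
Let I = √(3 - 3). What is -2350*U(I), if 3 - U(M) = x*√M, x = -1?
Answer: -7050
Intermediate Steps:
I = 0 (I = √0 = 0)
U(M) = 3 + √M (U(M) = 3 - (-1)*√M = 3 + √M)
-2350*U(I) = -2350*(3 + √0) = -2350*(3 + 0) = -2350*3 = -7050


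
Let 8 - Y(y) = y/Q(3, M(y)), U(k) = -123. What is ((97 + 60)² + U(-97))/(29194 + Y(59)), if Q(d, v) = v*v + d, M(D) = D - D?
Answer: 73578/87547 ≈ 0.84044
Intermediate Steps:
M(D) = 0
Q(d, v) = d + v² (Q(d, v) = v² + d = d + v²)
Y(y) = 8 - y/3 (Y(y) = 8 - y/(3 + 0²) = 8 - y/(3 + 0) = 8 - y/3)
((97 + 60)² + U(-97))/(29194 + Y(59)) = ((97 + 60)² - 123)/(29194 + (8 - ⅓*59)) = (157² - 123)/(29194 + (8 - 59/3)) = (24649 - 123)/(29194 - 35/3) = 24526/(87547/3) = 24526*(3/87547) = 73578/87547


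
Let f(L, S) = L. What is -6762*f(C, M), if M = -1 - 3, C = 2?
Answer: -13524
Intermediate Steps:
M = -4
-6762*f(C, M) = -6762*2 = -13524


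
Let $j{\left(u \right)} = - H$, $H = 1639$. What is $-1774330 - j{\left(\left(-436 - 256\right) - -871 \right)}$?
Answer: $-1772691$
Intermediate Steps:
$j{\left(u \right)} = -1639$ ($j{\left(u \right)} = \left(-1\right) 1639 = -1639$)
$-1774330 - j{\left(\left(-436 - 256\right) - -871 \right)} = -1774330 - -1639 = -1774330 + 1639 = -1772691$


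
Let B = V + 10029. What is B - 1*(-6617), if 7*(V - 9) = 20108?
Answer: 136693/7 ≈ 19528.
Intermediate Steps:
V = 20171/7 (V = 9 + (⅐)*20108 = 9 + 20108/7 = 20171/7 ≈ 2881.6)
B = 90374/7 (B = 20171/7 + 10029 = 90374/7 ≈ 12911.)
B - 1*(-6617) = 90374/7 - 1*(-6617) = 90374/7 + 6617 = 136693/7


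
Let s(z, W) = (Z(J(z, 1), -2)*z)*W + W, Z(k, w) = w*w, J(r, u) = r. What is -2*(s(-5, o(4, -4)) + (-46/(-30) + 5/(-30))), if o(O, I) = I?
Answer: -2321/15 ≈ -154.73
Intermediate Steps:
Z(k, w) = w²
s(z, W) = W + 4*W*z (s(z, W) = ((-2)²*z)*W + W = (4*z)*W + W = 4*W*z + W = W + 4*W*z)
-2*(s(-5, o(4, -4)) + (-46/(-30) + 5/(-30))) = -2*(-4*(1 + 4*(-5)) + (-46/(-30) + 5/(-30))) = -2*(-4*(1 - 20) + (-46*(-1/30) + 5*(-1/30))) = -2*(-4*(-19) + (23/15 - ⅙)) = -2*(76 + 41/30) = -2*2321/30 = -2321/15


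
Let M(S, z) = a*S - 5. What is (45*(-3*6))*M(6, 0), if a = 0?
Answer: 4050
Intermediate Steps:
M(S, z) = -5 (M(S, z) = 0*S - 5 = 0 - 5 = -5)
(45*(-3*6))*M(6, 0) = (45*(-3*6))*(-5) = (45*(-18))*(-5) = -810*(-5) = 4050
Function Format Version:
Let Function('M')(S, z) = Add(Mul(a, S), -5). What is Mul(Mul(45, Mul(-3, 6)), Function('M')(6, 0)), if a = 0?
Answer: 4050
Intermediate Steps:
Function('M')(S, z) = -5 (Function('M')(S, z) = Add(Mul(0, S), -5) = Add(0, -5) = -5)
Mul(Mul(45, Mul(-3, 6)), Function('M')(6, 0)) = Mul(Mul(45, Mul(-3, 6)), -5) = Mul(Mul(45, -18), -5) = Mul(-810, -5) = 4050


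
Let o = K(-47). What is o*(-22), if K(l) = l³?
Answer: 2284106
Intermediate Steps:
o = -103823 (o = (-47)³ = -103823)
o*(-22) = -103823*(-22) = 2284106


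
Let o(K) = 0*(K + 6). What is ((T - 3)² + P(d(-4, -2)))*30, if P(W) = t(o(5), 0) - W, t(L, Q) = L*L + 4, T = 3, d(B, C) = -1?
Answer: 150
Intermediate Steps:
o(K) = 0 (o(K) = 0*(6 + K) = 0)
t(L, Q) = 4 + L² (t(L, Q) = L² + 4 = 4 + L²)
P(W) = 4 - W (P(W) = (4 + 0²) - W = (4 + 0) - W = 4 - W)
((T - 3)² + P(d(-4, -2)))*30 = ((3 - 3)² + (4 - 1*(-1)))*30 = (0² + (4 + 1))*30 = (0 + 5)*30 = 5*30 = 150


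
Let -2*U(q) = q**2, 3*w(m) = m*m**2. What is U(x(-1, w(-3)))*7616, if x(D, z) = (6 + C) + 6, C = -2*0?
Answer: -548352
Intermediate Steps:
C = 0
w(m) = m**3/3 (w(m) = (m*m**2)/3 = m**3/3)
x(D, z) = 12 (x(D, z) = (6 + 0) + 6 = 6 + 6 = 12)
U(q) = -q**2/2
U(x(-1, w(-3)))*7616 = -1/2*12**2*7616 = -1/2*144*7616 = -72*7616 = -548352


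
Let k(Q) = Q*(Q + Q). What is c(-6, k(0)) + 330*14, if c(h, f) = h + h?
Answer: 4608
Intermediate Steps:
k(Q) = 2*Q² (k(Q) = Q*(2*Q) = 2*Q²)
c(h, f) = 2*h
c(-6, k(0)) + 330*14 = 2*(-6) + 330*14 = -12 + 4620 = 4608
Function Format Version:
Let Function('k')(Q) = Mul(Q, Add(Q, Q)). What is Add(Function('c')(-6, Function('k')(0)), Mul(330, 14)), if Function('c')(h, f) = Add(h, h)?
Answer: 4608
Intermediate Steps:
Function('k')(Q) = Mul(2, Pow(Q, 2)) (Function('k')(Q) = Mul(Q, Mul(2, Q)) = Mul(2, Pow(Q, 2)))
Function('c')(h, f) = Mul(2, h)
Add(Function('c')(-6, Function('k')(0)), Mul(330, 14)) = Add(Mul(2, -6), Mul(330, 14)) = Add(-12, 4620) = 4608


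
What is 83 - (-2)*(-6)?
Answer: 71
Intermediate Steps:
83 - (-2)*(-6) = 83 - 1*12 = 83 - 12 = 71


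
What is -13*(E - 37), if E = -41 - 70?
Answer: 1924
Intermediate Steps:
E = -111
-13*(E - 37) = -13*(-111 - 37) = -13*(-148) = 1924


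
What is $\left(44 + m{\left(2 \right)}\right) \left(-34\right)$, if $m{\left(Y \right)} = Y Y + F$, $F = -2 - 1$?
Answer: $-1530$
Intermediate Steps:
$F = -3$
$m{\left(Y \right)} = -3 + Y^{2}$ ($m{\left(Y \right)} = Y Y - 3 = Y^{2} - 3 = -3 + Y^{2}$)
$\left(44 + m{\left(2 \right)}\right) \left(-34\right) = \left(44 - \left(3 - 2^{2}\right)\right) \left(-34\right) = \left(44 + \left(-3 + 4\right)\right) \left(-34\right) = \left(44 + 1\right) \left(-34\right) = 45 \left(-34\right) = -1530$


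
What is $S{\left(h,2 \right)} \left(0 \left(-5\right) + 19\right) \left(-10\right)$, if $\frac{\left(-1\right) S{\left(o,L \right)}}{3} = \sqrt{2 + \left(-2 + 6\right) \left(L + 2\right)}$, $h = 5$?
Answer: $1710 \sqrt{2} \approx 2418.3$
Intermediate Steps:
$S{\left(o,L \right)} = - 3 \sqrt{10 + 4 L}$ ($S{\left(o,L \right)} = - 3 \sqrt{2 + \left(-2 + 6\right) \left(L + 2\right)} = - 3 \sqrt{2 + 4 \left(2 + L\right)} = - 3 \sqrt{2 + \left(8 + 4 L\right)} = - 3 \sqrt{10 + 4 L}$)
$S{\left(h,2 \right)} \left(0 \left(-5\right) + 19\right) \left(-10\right) = - 3 \sqrt{10 + 4 \cdot 2} \left(0 \left(-5\right) + 19\right) \left(-10\right) = - 3 \sqrt{10 + 8} \left(0 + 19\right) \left(-10\right) = - 3 \sqrt{18} \cdot 19 \left(-10\right) = - 3 \cdot 3 \sqrt{2} \cdot 19 \left(-10\right) = - 9 \sqrt{2} \cdot 19 \left(-10\right) = - 171 \sqrt{2} \left(-10\right) = 1710 \sqrt{2}$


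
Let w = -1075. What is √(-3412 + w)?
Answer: I*√4487 ≈ 66.985*I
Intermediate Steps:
√(-3412 + w) = √(-3412 - 1075) = √(-4487) = I*√4487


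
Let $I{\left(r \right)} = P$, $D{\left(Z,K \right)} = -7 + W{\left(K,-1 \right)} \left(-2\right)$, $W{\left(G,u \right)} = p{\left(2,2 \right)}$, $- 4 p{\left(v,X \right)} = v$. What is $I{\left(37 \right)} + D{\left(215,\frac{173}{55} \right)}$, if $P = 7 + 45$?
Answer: $46$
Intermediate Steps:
$p{\left(v,X \right)} = - \frac{v}{4}$
$W{\left(G,u \right)} = - \frac{1}{2}$ ($W{\left(G,u \right)} = \left(- \frac{1}{4}\right) 2 = - \frac{1}{2}$)
$D{\left(Z,K \right)} = -6$ ($D{\left(Z,K \right)} = -7 - -1 = -7 + 1 = -6$)
$P = 52$
$I{\left(r \right)} = 52$
$I{\left(37 \right)} + D{\left(215,\frac{173}{55} \right)} = 52 - 6 = 46$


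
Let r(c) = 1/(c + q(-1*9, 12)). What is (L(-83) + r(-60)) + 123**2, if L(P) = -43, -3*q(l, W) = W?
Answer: 965503/64 ≈ 15086.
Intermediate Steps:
q(l, W) = -W/3
r(c) = 1/(-4 + c) (r(c) = 1/(c - 1/3*12) = 1/(c - 4) = 1/(-4 + c))
(L(-83) + r(-60)) + 123**2 = (-43 + 1/(-4 - 60)) + 123**2 = (-43 + 1/(-64)) + 15129 = (-43 - 1/64) + 15129 = -2753/64 + 15129 = 965503/64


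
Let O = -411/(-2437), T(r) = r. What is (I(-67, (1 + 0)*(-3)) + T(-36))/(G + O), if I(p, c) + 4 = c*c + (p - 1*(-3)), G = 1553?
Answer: -231515/3785072 ≈ -0.061165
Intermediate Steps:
O = 411/2437 (O = -411*(-1/2437) = 411/2437 ≈ 0.16865)
I(p, c) = -1 + p + c² (I(p, c) = -4 + (c*c + (p - 1*(-3))) = -4 + (c² + (p + 3)) = -4 + (c² + (3 + p)) = -4 + (3 + p + c²) = -1 + p + c²)
(I(-67, (1 + 0)*(-3)) + T(-36))/(G + O) = ((-1 - 67 + ((1 + 0)*(-3))²) - 36)/(1553 + 411/2437) = ((-1 - 67 + (1*(-3))²) - 36)/(3785072/2437) = ((-1 - 67 + (-3)²) - 36)*(2437/3785072) = ((-1 - 67 + 9) - 36)*(2437/3785072) = (-59 - 36)*(2437/3785072) = -95*2437/3785072 = -231515/3785072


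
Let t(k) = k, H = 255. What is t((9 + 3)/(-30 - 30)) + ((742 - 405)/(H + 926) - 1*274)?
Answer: -1617466/5905 ≈ -273.91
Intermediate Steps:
t((9 + 3)/(-30 - 30)) + ((742 - 405)/(H + 926) - 1*274) = (9 + 3)/(-30 - 30) + ((742 - 405)/(255 + 926) - 1*274) = 12/(-60) + (337/1181 - 274) = 12*(-1/60) + (337*(1/1181) - 274) = -⅕ + (337/1181 - 274) = -⅕ - 323257/1181 = -1617466/5905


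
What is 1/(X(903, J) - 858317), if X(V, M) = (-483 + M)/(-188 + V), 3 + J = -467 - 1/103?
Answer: -14729/12642170725 ≈ -1.1651e-6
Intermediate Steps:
J = -48411/103 (J = -3 + (-467 - 1/103) = -3 - 48102/103 = -48411/103 ≈ -470.01)
X(V, M) = (-483 + M)/(-188 + V)
1/(X(903, J) - 858317) = 1/((-483 - 48411/103)/(-188 + 903) - 858317) = 1/(-98160/103/715 - 858317) = 1/((1/715)*(-98160/103) - 858317) = 1/(-19632/14729 - 858317) = 1/(-12642170725/14729) = -14729/12642170725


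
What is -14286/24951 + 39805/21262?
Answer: 229808541/176836054 ≈ 1.2996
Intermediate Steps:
-14286/24951 + 39805/21262 = -14286*1/24951 + 39805*(1/21262) = -4762/8317 + 39805/21262 = 229808541/176836054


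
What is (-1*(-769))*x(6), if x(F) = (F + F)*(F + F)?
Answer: 110736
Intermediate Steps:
x(F) = 4*F² (x(F) = (2*F)*(2*F) = 4*F²)
(-1*(-769))*x(6) = (-1*(-769))*(4*6²) = 769*(4*36) = 769*144 = 110736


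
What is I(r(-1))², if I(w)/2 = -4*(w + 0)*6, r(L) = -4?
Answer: 36864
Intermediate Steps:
I(w) = -48*w (I(w) = 2*(-4*(w + 0)*6) = 2*(-4*w*6) = 2*(-24*w) = -48*w)
I(r(-1))² = (-48*(-4))² = 192² = 36864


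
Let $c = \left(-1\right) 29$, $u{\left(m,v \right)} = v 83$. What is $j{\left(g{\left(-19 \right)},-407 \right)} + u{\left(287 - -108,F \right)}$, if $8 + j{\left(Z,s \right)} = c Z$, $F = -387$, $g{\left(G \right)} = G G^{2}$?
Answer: $166782$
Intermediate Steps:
$g{\left(G \right)} = G^{3}$
$u{\left(m,v \right)} = 83 v$
$c = -29$
$j{\left(Z,s \right)} = -8 - 29 Z$
$j{\left(g{\left(-19 \right)},-407 \right)} + u{\left(287 - -108,F \right)} = \left(-8 - 29 \left(-19\right)^{3}\right) + 83 \left(-387\right) = \left(-8 - -198911\right) - 32121 = \left(-8 + 198911\right) - 32121 = 198903 - 32121 = 166782$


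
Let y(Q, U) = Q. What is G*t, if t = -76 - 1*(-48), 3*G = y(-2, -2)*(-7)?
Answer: -392/3 ≈ -130.67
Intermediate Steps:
G = 14/3 (G = (-2*(-7))/3 = (⅓)*14 = 14/3 ≈ 4.6667)
t = -28 (t = -76 + 48 = -28)
G*t = (14/3)*(-28) = -392/3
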